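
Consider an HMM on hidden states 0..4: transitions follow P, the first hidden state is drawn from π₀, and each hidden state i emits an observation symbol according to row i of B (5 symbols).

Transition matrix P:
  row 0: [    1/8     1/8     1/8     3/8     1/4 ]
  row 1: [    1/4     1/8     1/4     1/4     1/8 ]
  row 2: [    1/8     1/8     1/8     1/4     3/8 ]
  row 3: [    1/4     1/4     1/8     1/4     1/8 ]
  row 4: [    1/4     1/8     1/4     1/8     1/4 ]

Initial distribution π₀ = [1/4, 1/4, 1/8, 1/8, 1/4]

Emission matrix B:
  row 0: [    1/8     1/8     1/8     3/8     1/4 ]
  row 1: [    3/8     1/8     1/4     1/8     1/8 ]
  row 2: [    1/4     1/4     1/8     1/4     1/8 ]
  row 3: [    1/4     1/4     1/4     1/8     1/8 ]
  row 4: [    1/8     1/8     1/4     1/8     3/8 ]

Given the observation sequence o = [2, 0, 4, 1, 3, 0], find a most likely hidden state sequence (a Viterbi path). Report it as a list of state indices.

path = [1, 3, 0, 3, 0, 3]

t=0: δ = [3.125e-02, 6.250e-02, 1.562e-02, 3.125e-02, 6.250e-02]  (obs o_0=2)
t=1: δ = [1.953e-03, 2.930e-03, 3.906e-03, 3.906e-03, 1.953e-03]  ψ = [1, 1, 1, 1, 4]  (obs o_1=0)
t=2: δ = [2.441e-04, 1.221e-04, 9.155e-05, 1.221e-04, 5.493e-04]  ψ = [3, 3, 1, 2, 2]  (obs o_2=4)
t=3: δ = [1.717e-05, 8.583e-06, 3.433e-05, 2.289e-05, 1.717e-05]  ψ = [4, 4, 4, 0, 4]  (obs o_3=1)
t=4: δ = [2.146e-06, 7.153e-07, 1.073e-06, 1.073e-06, 1.609e-06]  ψ = [3, 3, 2, 2, 2]  (obs o_4=3)
t=5: δ = [5.029e-08, 1.006e-07, 1.006e-07, 2.012e-07, 6.706e-08]  ψ = [4, 0, 4, 0, 0]  (obs o_5=0)
backtrack: best end state = 3; path = [1, 3, 0, 3, 0, 3]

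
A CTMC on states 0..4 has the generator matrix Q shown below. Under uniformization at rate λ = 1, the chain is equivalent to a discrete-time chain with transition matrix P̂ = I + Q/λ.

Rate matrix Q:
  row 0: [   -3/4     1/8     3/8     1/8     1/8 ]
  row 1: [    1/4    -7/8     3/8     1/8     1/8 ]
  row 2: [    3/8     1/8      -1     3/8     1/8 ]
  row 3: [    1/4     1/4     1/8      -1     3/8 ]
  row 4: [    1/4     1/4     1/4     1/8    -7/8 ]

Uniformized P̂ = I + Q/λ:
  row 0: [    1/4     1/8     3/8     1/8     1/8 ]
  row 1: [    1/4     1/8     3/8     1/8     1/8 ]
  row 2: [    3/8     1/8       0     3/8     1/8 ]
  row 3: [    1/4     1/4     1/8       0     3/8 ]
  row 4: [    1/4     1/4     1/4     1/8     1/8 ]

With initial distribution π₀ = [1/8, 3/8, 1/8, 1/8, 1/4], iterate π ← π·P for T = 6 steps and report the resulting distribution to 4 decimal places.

π = [0.2785, 0.1659, 0.2283, 0.1618, 0.1655]

t=0: π = [0.1250, 0.3750, 0.1250, 0.1250, 0.2500]
t=1: π = [0.2656, 0.1719, 0.2656, 0.1406, 0.1563]
t=2: π = [0.2832, 0.1621, 0.2207, 0.1738, 0.1602]
t=3: π = [0.2776, 0.1667, 0.2288, 0.1584, 0.1685]
t=4: π = [0.2786, 0.1659, 0.2285, 0.1624, 0.1646]
t=5: π = [0.2786, 0.1659, 0.2281, 0.1618, 0.1656]
t=6: π = [0.2785, 0.1659, 0.2283, 0.1618, 0.1655]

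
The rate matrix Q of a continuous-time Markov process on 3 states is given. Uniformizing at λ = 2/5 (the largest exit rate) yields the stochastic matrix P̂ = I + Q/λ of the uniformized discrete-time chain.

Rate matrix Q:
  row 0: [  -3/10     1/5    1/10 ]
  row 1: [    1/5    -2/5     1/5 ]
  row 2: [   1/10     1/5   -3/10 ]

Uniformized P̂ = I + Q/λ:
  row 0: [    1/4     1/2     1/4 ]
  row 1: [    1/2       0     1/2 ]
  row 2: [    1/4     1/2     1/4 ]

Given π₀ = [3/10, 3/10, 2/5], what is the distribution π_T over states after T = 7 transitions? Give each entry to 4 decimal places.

t=0: π = [0.3000, 0.3000, 0.4000]
t=1: π = [0.3250, 0.3500, 0.3250]
t=2: π = [0.3375, 0.3250, 0.3375]
t=3: π = [0.3313, 0.3375, 0.3313]
t=4: π = [0.3344, 0.3313, 0.3344]
t=5: π = [0.3328, 0.3344, 0.3328]
t=6: π = [0.3336, 0.3328, 0.3336]
t=7: π = [0.3332, 0.3336, 0.3332]

π = [0.3332, 0.3336, 0.3332]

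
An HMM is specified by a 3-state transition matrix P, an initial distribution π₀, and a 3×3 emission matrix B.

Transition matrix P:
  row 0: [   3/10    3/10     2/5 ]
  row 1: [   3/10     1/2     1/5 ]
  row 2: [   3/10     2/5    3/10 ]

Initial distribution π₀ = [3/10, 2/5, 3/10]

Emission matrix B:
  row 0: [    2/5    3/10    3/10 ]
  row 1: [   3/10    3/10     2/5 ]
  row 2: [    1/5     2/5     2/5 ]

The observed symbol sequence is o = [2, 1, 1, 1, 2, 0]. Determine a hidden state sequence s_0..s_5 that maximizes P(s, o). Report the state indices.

t=0: δ = [9.000e-02, 1.600e-01, 1.200e-01]  (obs o_0=2)
t=1: δ = [1.440e-02, 2.400e-02, 1.440e-02]  ψ = [1, 1, 0]  (obs o_1=1)
t=2: δ = [2.160e-03, 3.600e-03, 2.304e-03]  ψ = [1, 1, 0]  (obs o_2=1)
t=3: δ = [3.240e-04, 5.400e-04, 3.456e-04]  ψ = [1, 1, 0]  (obs o_3=1)
t=4: δ = [4.860e-05, 1.080e-04, 5.184e-05]  ψ = [1, 1, 0]  (obs o_4=2)
t=5: δ = [1.296e-05, 1.620e-05, 4.320e-06]  ψ = [1, 1, 1]  (obs o_5=0)
backtrack: best end state = 1; path = [1, 1, 1, 1, 1, 1]

path = [1, 1, 1, 1, 1, 1]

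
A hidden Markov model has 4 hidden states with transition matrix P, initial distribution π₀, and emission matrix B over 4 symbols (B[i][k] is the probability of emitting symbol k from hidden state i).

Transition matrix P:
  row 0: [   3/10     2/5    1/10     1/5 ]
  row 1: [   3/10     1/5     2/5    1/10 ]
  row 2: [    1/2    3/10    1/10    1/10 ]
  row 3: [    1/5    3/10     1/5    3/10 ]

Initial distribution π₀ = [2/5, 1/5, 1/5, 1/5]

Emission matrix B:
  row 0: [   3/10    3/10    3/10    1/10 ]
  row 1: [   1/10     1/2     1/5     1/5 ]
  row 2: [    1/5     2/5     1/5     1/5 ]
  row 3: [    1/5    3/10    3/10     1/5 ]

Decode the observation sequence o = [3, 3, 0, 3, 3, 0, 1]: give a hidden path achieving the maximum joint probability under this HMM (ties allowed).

path = [1, 2, 0, 1, 2, 0, 1]

t=0: δ = [4.000e-02, 4.000e-02, 4.000e-02, 4.000e-02]  (obs o_0=3)
t=1: δ = [2.000e-03, 3.200e-03, 3.200e-03, 2.400e-03]  ψ = [2, 0, 1, 3]  (obs o_1=3)
t=2: δ = [4.800e-04, 9.600e-05, 2.560e-04, 1.440e-04]  ψ = [2, 2, 1, 3]  (obs o_2=0)
t=3: δ = [1.440e-05, 3.840e-05, 9.600e-06, 1.920e-05]  ψ = [0, 0, 0, 0]  (obs o_3=3)
t=4: δ = [1.152e-06, 1.536e-06, 3.072e-06, 1.152e-06]  ψ = [1, 1, 1, 3]  (obs o_4=3)
t=5: δ = [4.608e-07, 9.216e-08, 1.229e-07, 6.912e-08]  ψ = [2, 2, 1, 3]  (obs o_5=0)
t=6: δ = [4.147e-08, 9.216e-08, 1.843e-08, 2.765e-08]  ψ = [0, 0, 0, 0]  (obs o_6=1)
backtrack: best end state = 1; path = [1, 2, 0, 1, 2, 0, 1]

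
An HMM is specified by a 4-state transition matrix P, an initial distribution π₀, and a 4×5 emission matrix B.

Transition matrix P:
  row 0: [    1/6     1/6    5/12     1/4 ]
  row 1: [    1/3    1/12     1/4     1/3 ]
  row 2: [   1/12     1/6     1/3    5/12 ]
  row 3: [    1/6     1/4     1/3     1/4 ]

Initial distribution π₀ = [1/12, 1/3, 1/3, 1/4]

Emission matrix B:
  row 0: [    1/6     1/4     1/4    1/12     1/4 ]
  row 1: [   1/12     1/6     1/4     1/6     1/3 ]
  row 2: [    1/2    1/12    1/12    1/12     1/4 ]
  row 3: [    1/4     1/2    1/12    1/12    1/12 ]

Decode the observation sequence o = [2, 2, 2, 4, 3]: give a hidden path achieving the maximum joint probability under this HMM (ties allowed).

t=0: δ = [2.083e-02, 8.333e-02, 2.778e-02, 2.083e-02]  (obs o_0=2)
t=1: δ = [6.944e-03, 1.736e-03, 1.736e-03, 2.315e-03]  ψ = [1, 1, 1, 1]  (obs o_1=2)
t=2: δ = [2.894e-04, 2.894e-04, 2.411e-04, 1.447e-04]  ψ = [0, 0, 0, 0]  (obs o_2=2)
t=3: δ = [2.411e-05, 1.608e-05, 3.014e-05, 8.372e-06]  ψ = [1, 0, 0, 2]  (obs o_3=4)
t=4: δ = [4.465e-07, 8.372e-07, 8.372e-07, 1.047e-06]  ψ = [1, 2, 0, 2]  (obs o_4=3)
backtrack: best end state = 3; path = [1, 0, 0, 2, 3]

path = [1, 0, 0, 2, 3]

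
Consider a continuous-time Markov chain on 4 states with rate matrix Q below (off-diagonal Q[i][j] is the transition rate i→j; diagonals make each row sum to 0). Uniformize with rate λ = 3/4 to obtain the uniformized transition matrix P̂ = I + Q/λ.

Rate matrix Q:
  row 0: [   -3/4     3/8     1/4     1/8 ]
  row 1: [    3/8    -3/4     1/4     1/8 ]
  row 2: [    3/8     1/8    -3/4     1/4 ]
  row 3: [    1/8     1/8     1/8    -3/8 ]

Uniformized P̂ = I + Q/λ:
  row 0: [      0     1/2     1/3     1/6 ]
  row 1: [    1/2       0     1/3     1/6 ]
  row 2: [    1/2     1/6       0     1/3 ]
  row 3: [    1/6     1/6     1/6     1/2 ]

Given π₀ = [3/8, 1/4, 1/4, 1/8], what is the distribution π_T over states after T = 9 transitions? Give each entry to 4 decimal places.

π = [0.2659, 0.2189, 0.2121, 0.3030]

t=0: π = [0.3750, 0.2500, 0.2500, 0.1250]
t=1: π = [0.2708, 0.2500, 0.2292, 0.2500]
t=2: π = [0.2813, 0.2153, 0.2153, 0.2882]
t=3: π = [0.2633, 0.2245, 0.2135, 0.2986]
t=4: π = [0.2688, 0.2170, 0.2124, 0.3018]
t=5: π = [0.2650, 0.2201, 0.2122, 0.3027]
t=6: π = [0.2666, 0.2183, 0.2121, 0.3029]
t=7: π = [0.2657, 0.2192, 0.2121, 0.3030]
t=8: π = [0.2661, 0.2187, 0.2121, 0.3030]
t=9: π = [0.2659, 0.2189, 0.2121, 0.3030]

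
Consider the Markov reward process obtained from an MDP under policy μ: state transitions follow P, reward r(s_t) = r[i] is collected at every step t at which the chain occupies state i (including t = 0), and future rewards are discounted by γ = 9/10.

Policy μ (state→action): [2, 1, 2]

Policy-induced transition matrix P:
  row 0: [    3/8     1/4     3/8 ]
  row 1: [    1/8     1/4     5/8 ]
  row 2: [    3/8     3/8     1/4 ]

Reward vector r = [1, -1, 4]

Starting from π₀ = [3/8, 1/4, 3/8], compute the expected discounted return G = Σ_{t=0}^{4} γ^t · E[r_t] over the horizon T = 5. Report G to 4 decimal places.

G = 6.5597

t=0: π = [0.3750, 0.2500, 0.3750], E[r] = 1.6250, γ^t·E[r] = 1.625000, running G = 1.625000
t=1: π = [0.3125, 0.2969, 0.3906], E[r] = 1.5781, γ^t·E[r] = 1.420313, running G = 3.045313
t=2: π = [0.3008, 0.2988, 0.4004], E[r] = 1.6035, γ^t·E[r] = 1.298848, running G = 4.344160
t=3: π = [0.3003, 0.3000, 0.3997], E[r] = 1.5989, γ^t·E[r] = 1.165581, running G = 5.509741
t=4: π = [0.3000, 0.3000, 0.4001], E[r] = 1.6003, γ^t·E[r] = 1.049924, running G = 6.559666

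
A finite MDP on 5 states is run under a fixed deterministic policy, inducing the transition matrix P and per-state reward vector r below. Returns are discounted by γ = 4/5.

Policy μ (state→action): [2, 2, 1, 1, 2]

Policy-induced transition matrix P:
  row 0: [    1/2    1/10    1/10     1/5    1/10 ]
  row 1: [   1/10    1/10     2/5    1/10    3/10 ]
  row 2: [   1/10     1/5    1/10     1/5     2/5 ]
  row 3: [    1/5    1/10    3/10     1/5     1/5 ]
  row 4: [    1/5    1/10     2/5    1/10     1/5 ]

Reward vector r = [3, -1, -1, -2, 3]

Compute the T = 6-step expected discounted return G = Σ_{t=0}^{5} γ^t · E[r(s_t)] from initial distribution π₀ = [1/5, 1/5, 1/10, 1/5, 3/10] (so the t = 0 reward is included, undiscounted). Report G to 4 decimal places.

t=0: π = [0.2000, 0.2000, 0.1000, 0.2000, 0.3000], E[r] = 0.8000, γ^t·E[r] = 0.800000, running G = 0.800000
t=1: π = [0.2300, 0.1100, 0.2900, 0.1500, 0.2200], E[r] = 0.6500, γ^t·E[r] = 0.520000, running G = 1.320000
t=2: π = [0.2290, 0.1290, 0.2290, 0.1670, 0.2460], E[r] = 0.7330, γ^t·E[r] = 0.469120, running G = 1.789120
t=3: π = [0.2329, 0.1229, 0.2459, 0.1625, 0.2358], E[r] = 0.7123, γ^t·E[r] = 0.364698, running G = 2.153818
t=4: π = [0.2330, 0.1246, 0.2401, 0.1641, 0.2382], E[r] = 0.7206, γ^t·E[r] = 0.295137, running G = 2.448955
t=5: π = [0.2334, 0.1240, 0.2417, 0.1637, 0.2372], E[r] = 0.7187, γ^t·E[r] = 0.235508, running G = 2.684463

G = 2.6845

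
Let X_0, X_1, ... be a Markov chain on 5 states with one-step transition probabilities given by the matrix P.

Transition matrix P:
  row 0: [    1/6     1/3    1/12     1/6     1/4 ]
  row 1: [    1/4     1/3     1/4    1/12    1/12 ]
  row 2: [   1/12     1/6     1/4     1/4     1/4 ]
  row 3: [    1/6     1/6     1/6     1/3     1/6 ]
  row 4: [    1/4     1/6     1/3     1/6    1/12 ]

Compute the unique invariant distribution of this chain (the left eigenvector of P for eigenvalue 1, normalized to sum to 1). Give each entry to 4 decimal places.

π = [0.1821, 0.2364, 0.2170, 0.1981, 0.1664]

Balance equations π_j = Σ_i π_i·P[i][j]:
  π_0 = 1/6·π_0 + 1/4·π_1 + 1/12·π_2 + 1/6·π_3 + 1/4·π_4
  π_1 = 1/3·π_0 + 1/3·π_1 + 1/6·π_2 + 1/6·π_3 + 1/6·π_4
  π_2 = 1/12·π_0 + 1/4·π_1 + 1/4·π_2 + 1/6·π_3 + 1/3·π_4
  π_3 = 1/6·π_0 + 1/12·π_1 + 1/4·π_2 + 1/3·π_3 + 1/6·π_4
  normalize: π_0 + π_1 + π_2 + π_3 + π_4 = 1
Solving the linear system gives exactly π = [100/549, 649/2745, 1787/8235, 1631/8235, 274/1647].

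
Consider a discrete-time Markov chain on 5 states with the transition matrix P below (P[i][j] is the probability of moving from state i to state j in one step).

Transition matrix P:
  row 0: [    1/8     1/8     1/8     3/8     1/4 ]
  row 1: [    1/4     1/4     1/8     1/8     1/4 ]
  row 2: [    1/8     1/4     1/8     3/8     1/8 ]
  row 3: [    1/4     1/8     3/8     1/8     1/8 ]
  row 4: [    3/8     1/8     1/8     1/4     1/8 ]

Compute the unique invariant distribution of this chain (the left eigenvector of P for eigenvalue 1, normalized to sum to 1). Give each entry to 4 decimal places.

Balance equations π_j = Σ_i π_i·P[i][j]:
  π_0 = 1/8·π_0 + 1/4·π_1 + 1/8·π_2 + 1/4·π_3 + 3/8·π_4
  π_1 = 1/8·π_0 + 1/4·π_1 + 1/4·π_2 + 1/8·π_3 + 1/8·π_4
  π_2 = 1/8·π_0 + 1/8·π_1 + 1/8·π_2 + 3/8·π_3 + 1/8·π_4
  π_3 = 3/8·π_0 + 1/8·π_1 + 3/8·π_2 + 1/8·π_3 + 1/4·π_4
  normalize: π_0 + π_1 + π_2 + π_3 + π_4 = 1
Solving the linear system gives exactly π = [1105/5006, 849/5006, 937/5006, 1245/5006, 435/2503].

π = [0.2207, 0.1696, 0.1872, 0.2487, 0.1738]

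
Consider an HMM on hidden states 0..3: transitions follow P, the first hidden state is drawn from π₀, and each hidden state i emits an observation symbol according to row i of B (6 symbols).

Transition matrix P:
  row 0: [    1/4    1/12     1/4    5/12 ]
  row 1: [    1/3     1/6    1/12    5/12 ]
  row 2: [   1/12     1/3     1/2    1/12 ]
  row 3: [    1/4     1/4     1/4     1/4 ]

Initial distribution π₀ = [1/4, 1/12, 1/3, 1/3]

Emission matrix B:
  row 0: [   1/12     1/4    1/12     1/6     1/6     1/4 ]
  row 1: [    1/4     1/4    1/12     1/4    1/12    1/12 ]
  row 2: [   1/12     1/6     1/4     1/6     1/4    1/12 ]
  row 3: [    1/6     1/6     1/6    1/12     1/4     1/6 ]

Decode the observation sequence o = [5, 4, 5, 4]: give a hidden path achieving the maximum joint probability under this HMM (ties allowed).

t=0: δ = [6.250e-02, 6.944e-03, 2.778e-02, 5.556e-02]  (obs o_0=5)
t=1: δ = [2.604e-03, 1.157e-03, 3.906e-03, 6.510e-03]  ψ = [0, 3, 0, 0]  (obs o_1=4)
t=2: δ = [4.069e-04, 1.356e-04, 1.628e-04, 2.713e-04]  ψ = [3, 3, 2, 3]  (obs o_2=5)
t=3: δ = [1.695e-05, 5.651e-06, 2.543e-05, 4.239e-05]  ψ = [0, 3, 0, 0]  (obs o_3=4)
backtrack: best end state = 3; path = [0, 3, 0, 3]

path = [0, 3, 0, 3]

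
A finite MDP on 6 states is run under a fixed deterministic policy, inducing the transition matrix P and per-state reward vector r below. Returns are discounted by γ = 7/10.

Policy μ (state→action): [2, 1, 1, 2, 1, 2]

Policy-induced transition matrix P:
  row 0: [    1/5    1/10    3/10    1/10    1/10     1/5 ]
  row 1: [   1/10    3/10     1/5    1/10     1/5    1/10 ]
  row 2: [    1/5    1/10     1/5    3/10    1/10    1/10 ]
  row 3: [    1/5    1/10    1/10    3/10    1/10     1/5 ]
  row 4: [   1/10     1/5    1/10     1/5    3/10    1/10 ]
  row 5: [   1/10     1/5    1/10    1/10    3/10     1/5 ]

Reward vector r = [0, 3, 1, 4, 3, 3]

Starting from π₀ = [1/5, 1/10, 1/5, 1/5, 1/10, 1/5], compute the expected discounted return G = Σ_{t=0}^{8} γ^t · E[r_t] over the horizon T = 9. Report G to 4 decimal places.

G = 7.4704

t=0: π = [0.2000, 0.1000, 0.2000, 0.2000, 0.1000, 0.2000], E[r] = 2.2000, γ^t·E[r] = 2.200000, running G = 2.200000
t=1: π = [0.1600, 0.1500, 0.1700, 0.1900, 0.1700, 0.1600], E[r] = 2.3700, γ^t·E[r] = 1.659000, running G = 3.859000
t=2: π = [0.1520, 0.1630, 0.1640, 0.1890, 0.1810, 0.1510], E[r] = 2.4050, γ^t·E[r] = 1.178450, running G = 5.037450
t=3: π = [0.1505, 0.1658, 0.1631, 0.1887, 0.1827, 0.1492], E[r] = 2.4110, γ^t·E[r] = 0.826973, running G = 5.864423
t=4: π = [0.1502, 0.1664, 0.1630, 0.1886, 0.1830, 0.1488], E[r] = 2.4120, γ^t·E[r] = 0.579112, running G = 6.443535
t=5: π = [0.1502, 0.1665, 0.1630, 0.1886, 0.1830, 0.1488], E[r] = 2.4121, γ^t·E[r] = 0.405402, running G = 6.848937
t=6: π = [0.1502, 0.1665, 0.1630, 0.1886, 0.1830, 0.1488], E[r] = 2.4121, γ^t·E[r] = 0.283784, running G = 7.132721
t=7: π = [0.1502, 0.1665, 0.1630, 0.1886, 0.1830, 0.1488], E[r] = 2.4121, γ^t·E[r] = 0.198649, running G = 7.331370
t=8: π = [0.1502, 0.1665, 0.1630, 0.1886, 0.1830, 0.1488], E[r] = 2.4121, γ^t·E[r] = 0.139054, running G = 7.470424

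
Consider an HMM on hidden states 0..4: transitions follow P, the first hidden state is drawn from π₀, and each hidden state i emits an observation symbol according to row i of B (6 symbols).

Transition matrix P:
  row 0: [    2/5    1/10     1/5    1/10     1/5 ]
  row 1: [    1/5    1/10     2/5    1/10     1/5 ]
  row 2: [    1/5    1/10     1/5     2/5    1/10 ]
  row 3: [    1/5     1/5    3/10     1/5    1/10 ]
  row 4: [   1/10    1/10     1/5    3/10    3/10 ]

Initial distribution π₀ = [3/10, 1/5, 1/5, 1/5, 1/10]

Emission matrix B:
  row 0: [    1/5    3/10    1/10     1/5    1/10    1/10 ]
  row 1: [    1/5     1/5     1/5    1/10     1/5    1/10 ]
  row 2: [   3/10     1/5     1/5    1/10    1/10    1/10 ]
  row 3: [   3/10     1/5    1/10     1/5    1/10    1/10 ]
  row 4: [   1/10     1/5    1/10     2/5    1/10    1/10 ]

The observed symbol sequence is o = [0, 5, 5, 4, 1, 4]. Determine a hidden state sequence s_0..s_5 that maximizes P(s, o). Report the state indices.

path = [0, 0, 0, 0, 0, 0]

t=0: δ = [6.000e-02, 4.000e-02, 6.000e-02, 6.000e-02, 1.000e-02]  (obs o_0=0)
t=1: δ = [2.400e-03, 1.200e-03, 1.800e-03, 2.400e-03, 1.200e-03]  ψ = [0, 3, 3, 2, 0]  (obs o_1=5)
t=2: δ = [9.600e-05, 4.800e-05, 7.200e-05, 7.200e-05, 4.800e-05]  ψ = [0, 3, 3, 2, 0]  (obs o_2=5)
t=3: δ = [3.840e-06, 2.880e-06, 2.160e-06, 2.880e-06, 1.920e-06]  ψ = [0, 3, 3, 2, 0]  (obs o_3=4)
t=4: δ = [4.608e-07, 1.152e-07, 2.304e-07, 1.728e-07, 1.536e-07]  ψ = [0, 3, 1, 2, 0]  (obs o_4=1)
t=5: δ = [1.843e-08, 9.216e-09, 9.216e-09, 9.216e-09, 9.216e-09]  ψ = [0, 0, 0, 2, 0]  (obs o_5=4)
backtrack: best end state = 0; path = [0, 0, 0, 0, 0, 0]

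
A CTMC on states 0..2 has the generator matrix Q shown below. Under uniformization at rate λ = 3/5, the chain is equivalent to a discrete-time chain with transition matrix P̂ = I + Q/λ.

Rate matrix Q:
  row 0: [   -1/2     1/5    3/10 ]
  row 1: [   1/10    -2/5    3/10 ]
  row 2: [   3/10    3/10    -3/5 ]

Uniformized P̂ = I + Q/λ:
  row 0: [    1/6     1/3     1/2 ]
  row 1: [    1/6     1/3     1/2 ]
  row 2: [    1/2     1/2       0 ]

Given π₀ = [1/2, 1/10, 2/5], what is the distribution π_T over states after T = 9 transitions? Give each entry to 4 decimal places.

π = [0.2779, 0.3889, 0.3332]

t=0: π = [0.5000, 0.1000, 0.4000]
t=1: π = [0.3000, 0.4000, 0.3000]
t=2: π = [0.2667, 0.3833, 0.3500]
t=3: π = [0.2833, 0.3917, 0.3250]
t=4: π = [0.2750, 0.3875, 0.3375]
t=5: π = [0.2792, 0.3896, 0.3313]
t=6: π = [0.2771, 0.3885, 0.3344]
t=7: π = [0.2781, 0.3891, 0.3328]
t=8: π = [0.2776, 0.3888, 0.3336]
t=9: π = [0.2779, 0.3889, 0.3332]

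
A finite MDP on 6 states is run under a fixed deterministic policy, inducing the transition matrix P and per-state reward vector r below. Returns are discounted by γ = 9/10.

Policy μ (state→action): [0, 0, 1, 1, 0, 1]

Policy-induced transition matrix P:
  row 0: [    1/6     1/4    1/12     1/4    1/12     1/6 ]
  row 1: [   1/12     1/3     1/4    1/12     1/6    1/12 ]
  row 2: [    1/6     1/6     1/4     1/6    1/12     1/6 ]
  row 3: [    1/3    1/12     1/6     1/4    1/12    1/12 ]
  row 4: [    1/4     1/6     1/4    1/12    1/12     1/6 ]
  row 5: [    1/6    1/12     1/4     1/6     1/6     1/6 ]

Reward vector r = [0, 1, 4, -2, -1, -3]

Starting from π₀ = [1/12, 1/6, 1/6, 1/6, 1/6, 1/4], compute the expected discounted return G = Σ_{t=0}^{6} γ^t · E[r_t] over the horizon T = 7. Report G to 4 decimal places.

G = 0.2211

t=0: π = [0.0833, 0.1667, 0.1667, 0.1667, 0.1667, 0.2500], E[r] = -0.4167, γ^t·E[r] = -0.416667, running G = -0.416667
t=1: π = [0.1944, 0.1667, 0.2222, 0.1597, 0.1181, 0.1389], E[r] = 0.2014, γ^t·E[r] = 0.181250, running G = -0.235417
t=2: π = [0.1892, 0.1858, 0.2043, 0.1725, 0.1088, 0.1395], E[r] = 0.1308, γ^t·E[r] = 0.105938, running G = -0.129479
t=3: π = [0.1890, 0.1874, 0.2041, 0.1723, 0.1104, 0.1368], E[r] = 0.1384, γ^t·E[r] = 0.100863, running G = -0.028616
t=4: π = [0.1890, 0.1879, 0.2041, 0.1720, 0.1104, 0.1367], E[r] = 0.1401, γ^t·E[r] = 0.091945, running G = 0.063329
t=5: π = [0.1889, 0.1880, 0.2042, 0.1719, 0.1104, 0.1367], E[r] = 0.1405, γ^t·E[r] = 0.082974, running G = 0.146303
t=6: π = [0.1888, 0.1880, 0.2042, 0.1719, 0.1104, 0.1367], E[r] = 0.1407, γ^t·E[r] = 0.074762, running G = 0.221065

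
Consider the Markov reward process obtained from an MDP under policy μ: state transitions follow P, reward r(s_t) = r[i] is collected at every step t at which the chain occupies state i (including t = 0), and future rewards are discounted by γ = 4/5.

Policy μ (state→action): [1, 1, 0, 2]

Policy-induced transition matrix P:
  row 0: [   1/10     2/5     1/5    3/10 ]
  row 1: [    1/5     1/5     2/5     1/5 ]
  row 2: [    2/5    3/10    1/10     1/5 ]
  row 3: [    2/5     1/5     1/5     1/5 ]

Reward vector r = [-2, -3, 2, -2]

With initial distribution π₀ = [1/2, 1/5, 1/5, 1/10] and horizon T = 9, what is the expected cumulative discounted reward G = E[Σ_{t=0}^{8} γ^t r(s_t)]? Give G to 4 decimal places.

t=0: π = [0.5000, 0.2000, 0.2000, 0.1000], E[r] = -1.4000, γ^t·E[r] = -1.400000, running G = -1.400000
t=1: π = [0.2100, 0.3200, 0.2200, 0.2500], E[r] = -1.4400, γ^t·E[r] = -1.152000, running G = -2.552000
t=2: π = [0.2730, 0.2640, 0.2420, 0.2210], E[r] = -1.2960, γ^t·E[r] = -0.829440, running G = -3.381440
t=3: π = [0.2653, 0.2788, 0.2286, 0.2273], E[r] = -1.3644, γ^t·E[r] = -0.698573, running G = -4.080013
t=4: π = [0.2647, 0.2759, 0.2329, 0.2265], E[r] = -1.3443, γ^t·E[r] = -0.550633, running G = -4.630646
t=5: π = [0.2654, 0.2762, 0.2319, 0.2265], E[r] = -1.3486, γ^t·E[r] = -0.441924, running G = -5.072570
t=6: π = [0.2651, 0.2763, 0.2321, 0.2265], E[r] = -1.3481, γ^t·E[r] = -0.353385, running G = -5.425955
t=7: π = [0.2652, 0.2762, 0.2320, 0.2265], E[r] = -1.3480, γ^t·E[r] = -0.282703, running G = -5.708658
t=8: π = [0.2652, 0.2762, 0.2320, 0.2265], E[r] = -1.3481, γ^t·E[r] = -0.226170, running G = -5.934828

G = -5.9348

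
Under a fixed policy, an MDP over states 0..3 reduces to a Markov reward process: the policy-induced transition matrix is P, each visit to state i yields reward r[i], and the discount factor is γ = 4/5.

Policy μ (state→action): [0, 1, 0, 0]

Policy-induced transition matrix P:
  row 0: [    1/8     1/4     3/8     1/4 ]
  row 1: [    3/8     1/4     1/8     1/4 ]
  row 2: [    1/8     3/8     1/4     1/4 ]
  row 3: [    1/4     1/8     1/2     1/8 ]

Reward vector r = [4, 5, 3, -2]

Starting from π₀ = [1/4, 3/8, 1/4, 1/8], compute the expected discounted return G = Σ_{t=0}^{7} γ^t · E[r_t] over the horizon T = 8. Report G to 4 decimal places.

t=0: π = [0.2500, 0.3750, 0.2500, 0.1250], E[r] = 3.3750, γ^t·E[r] = 3.375000, running G = 3.375000
t=1: π = [0.2344, 0.2656, 0.2656, 0.2344], E[r] = 2.5938, γ^t·E[r] = 2.075000, running G = 5.450000
t=2: π = [0.2207, 0.2539, 0.3047, 0.2207], E[r] = 2.6250, γ^t·E[r] = 1.680000, running G = 7.130000
t=3: π = [0.2161, 0.2605, 0.3010, 0.2224], E[r] = 2.6250, γ^t·E[r] = 1.344000, running G = 8.474000
t=4: π = [0.2179, 0.2598, 0.3000, 0.2222], E[r] = 2.6266, γ^t·E[r] = 1.075850, running G = 9.549850
t=5: π = [0.2177, 0.2597, 0.3003, 0.2222], E[r] = 2.6261, γ^t·E[r] = 0.860510, running G = 10.410360
t=6: π = [0.2177, 0.2598, 0.3003, 0.2222], E[r] = 2.6261, γ^t·E[r] = 0.688423, running G = 11.098783
t=7: π = [0.2177, 0.2598, 0.3003, 0.2222], E[r] = 2.6261, γ^t·E[r] = 0.550739, running G = 11.649521

G = 11.6495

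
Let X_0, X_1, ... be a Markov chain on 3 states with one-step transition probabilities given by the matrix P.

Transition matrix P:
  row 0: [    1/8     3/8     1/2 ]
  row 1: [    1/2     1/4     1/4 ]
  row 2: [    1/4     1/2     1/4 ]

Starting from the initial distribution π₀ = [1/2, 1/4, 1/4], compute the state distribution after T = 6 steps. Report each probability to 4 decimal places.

t=0: π = [0.5000, 0.2500, 0.2500]
t=1: π = [0.2500, 0.3750, 0.3750]
t=2: π = [0.3125, 0.3750, 0.3125]
t=3: π = [0.3047, 0.3672, 0.3281]
t=4: π = [0.3037, 0.3701, 0.3262]
t=5: π = [0.3046, 0.3695, 0.3259]
t=6: π = [0.3043, 0.3696, 0.3261]

π = [0.3043, 0.3696, 0.3261]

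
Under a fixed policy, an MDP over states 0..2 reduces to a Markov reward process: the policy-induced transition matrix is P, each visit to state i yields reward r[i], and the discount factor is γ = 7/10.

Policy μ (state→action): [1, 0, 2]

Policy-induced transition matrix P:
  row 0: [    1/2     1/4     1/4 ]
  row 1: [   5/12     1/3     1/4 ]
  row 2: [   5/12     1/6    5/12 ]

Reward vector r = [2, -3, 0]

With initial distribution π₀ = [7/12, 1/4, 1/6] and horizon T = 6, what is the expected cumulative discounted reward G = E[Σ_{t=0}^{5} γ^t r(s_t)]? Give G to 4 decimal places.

G = 0.7390

t=0: π = [0.5833, 0.2500, 0.1667], E[r] = 0.4167, γ^t·E[r] = 0.416667, running G = 0.416667
t=1: π = [0.4653, 0.2569, 0.2778], E[r] = 0.1597, γ^t·E[r] = 0.111806, running G = 0.528472
t=2: π = [0.4554, 0.2483, 0.2963], E[r] = 0.1661, γ^t·E[r] = 0.081383, running G = 0.609855
t=3: π = [0.4546, 0.2460, 0.2994], E[r] = 0.1712, γ^t·E[r] = 0.058738, running G = 0.668593
t=4: π = [0.4546, 0.2456, 0.2999], E[r] = 0.1724, γ^t·E[r] = 0.041405, running G = 0.709999
t=5: π = [0.4545, 0.2455, 0.3000], E[r] = 0.1727, γ^t·E[r] = 0.029022, running G = 0.739021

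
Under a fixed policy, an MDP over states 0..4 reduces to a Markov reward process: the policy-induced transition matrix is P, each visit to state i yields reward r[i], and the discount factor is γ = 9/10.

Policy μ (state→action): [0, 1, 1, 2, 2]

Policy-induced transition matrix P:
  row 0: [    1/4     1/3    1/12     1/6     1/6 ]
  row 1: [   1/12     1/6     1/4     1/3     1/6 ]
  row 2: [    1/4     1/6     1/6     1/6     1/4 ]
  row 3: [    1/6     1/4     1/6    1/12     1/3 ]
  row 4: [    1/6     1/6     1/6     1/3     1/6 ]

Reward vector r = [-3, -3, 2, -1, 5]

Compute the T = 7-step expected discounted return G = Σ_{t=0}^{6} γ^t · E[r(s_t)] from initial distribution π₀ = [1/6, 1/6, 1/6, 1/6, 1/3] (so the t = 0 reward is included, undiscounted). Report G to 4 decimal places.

t=0: π = [0.1667, 0.1667, 0.1667, 0.1667, 0.3333], E[r] = 0.8333, γ^t·E[r] = 0.833333, running G = 0.833333
t=1: π = [0.1806, 0.2083, 0.1667, 0.2361, 0.2083], E[r] = -0.0278, γ^t·E[r] = -0.025000, running G = 0.808333
t=2: π = [0.1782, 0.2164, 0.1690, 0.2164, 0.2199], E[r] = 0.0370, γ^t·E[r] = 0.030000, running G = 0.838333
t=3: π = [0.1776, 0.2144, 0.1698, 0.2214, 0.2168], E[r] = 0.0265, γ^t·E[r] = 0.019336, running G = 0.857669
t=4: π = [0.1778, 0.2147, 0.1697, 0.2201, 0.2177], E[r] = 0.0306, γ^t·E[r] = 0.020060, running G = 0.877729
t=5: π = [0.1777, 0.2146, 0.1697, 0.2204, 0.2175], E[r] = 0.0295, γ^t·E[r] = 0.017402, running G = 0.895132
t=6: π = [0.1777, 0.2147, 0.1697, 0.2203, 0.2175], E[r] = 0.0297, γ^t·E[r] = 0.015789, running G = 0.910921

G = 0.9109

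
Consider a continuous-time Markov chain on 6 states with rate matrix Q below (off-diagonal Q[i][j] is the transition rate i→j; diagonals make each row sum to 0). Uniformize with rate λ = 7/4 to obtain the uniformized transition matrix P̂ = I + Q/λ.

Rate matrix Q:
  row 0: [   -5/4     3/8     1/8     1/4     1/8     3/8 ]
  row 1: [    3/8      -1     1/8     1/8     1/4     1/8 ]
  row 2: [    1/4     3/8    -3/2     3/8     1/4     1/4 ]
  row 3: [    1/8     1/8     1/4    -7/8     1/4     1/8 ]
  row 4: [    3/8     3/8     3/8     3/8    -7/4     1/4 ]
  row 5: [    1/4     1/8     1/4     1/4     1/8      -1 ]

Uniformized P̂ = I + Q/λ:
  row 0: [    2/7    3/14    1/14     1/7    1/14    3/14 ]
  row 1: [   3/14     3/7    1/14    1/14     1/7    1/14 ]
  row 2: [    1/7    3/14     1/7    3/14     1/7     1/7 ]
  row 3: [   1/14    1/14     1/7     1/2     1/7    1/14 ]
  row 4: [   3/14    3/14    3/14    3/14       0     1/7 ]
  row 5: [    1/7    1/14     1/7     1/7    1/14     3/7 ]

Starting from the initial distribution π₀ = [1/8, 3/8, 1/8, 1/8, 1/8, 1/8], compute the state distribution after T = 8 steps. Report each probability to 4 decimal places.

π = [0.1732, 0.2001, 0.1236, 0.2251, 0.1032, 0.1748]

t=0: π = [0.1250, 0.3750, 0.1250, 0.1250, 0.1250, 0.1250]
t=1: π = [0.1875, 0.2589, 0.1161, 0.1786, 0.1071, 0.1518]
t=2: π = [0.1830, 0.2226, 0.1186, 0.2041, 0.1033, 0.1684]
t=3: π = [0.1777, 0.2088, 0.1213, 0.2157, 0.1030, 0.1736]
t=4: π = [0.1751, 0.2034, 0.1226, 0.2210, 0.1031, 0.1748]
t=5: π = [0.1740, 0.2013, 0.1232, 0.2234, 0.1031, 0.1750]
t=6: π = [0.1735, 0.2005, 0.1234, 0.2244, 0.1032, 0.1749]
t=7: π = [0.1733, 0.2002, 0.1235, 0.2249, 0.1032, 0.1749]
t=8: π = [0.1732, 0.2001, 0.1236, 0.2251, 0.1032, 0.1748]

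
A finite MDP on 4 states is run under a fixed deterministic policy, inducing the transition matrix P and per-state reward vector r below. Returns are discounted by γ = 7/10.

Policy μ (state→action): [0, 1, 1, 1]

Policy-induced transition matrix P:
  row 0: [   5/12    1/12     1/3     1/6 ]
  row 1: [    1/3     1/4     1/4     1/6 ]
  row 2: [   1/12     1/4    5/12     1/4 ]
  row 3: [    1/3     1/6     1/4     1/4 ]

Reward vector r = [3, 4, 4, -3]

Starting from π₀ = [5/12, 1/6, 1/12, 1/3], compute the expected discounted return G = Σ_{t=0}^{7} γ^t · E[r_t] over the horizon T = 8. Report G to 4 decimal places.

G = 6.0596

t=0: π = [0.4167, 0.1667, 0.0833, 0.3333], E[r] = 1.2500, γ^t·E[r] = 1.250000, running G = 1.250000
t=1: π = [0.3472, 0.1528, 0.2986, 0.2014], E[r] = 2.2431, γ^t·E[r] = 1.570139, running G = 2.820139
t=2: π = [0.2876, 0.1753, 0.3287, 0.2083], E[r] = 2.2541, γ^t·E[r] = 1.104485, running G = 3.924624
t=3: π = [0.2751, 0.1847, 0.3288, 0.2114], E[r] = 2.2449, γ^t·E[r] = 0.770013, running G = 4.694637
t=4: π = [0.2741, 0.1865, 0.3277, 0.2117], E[r] = 2.2442, γ^t·E[r] = 0.538823, running G = 5.233460
t=5: π = [0.2742, 0.1867, 0.3275, 0.2116], E[r] = 2.2444, γ^t·E[r] = 0.377223, running G = 5.610683
t=6: π = [0.2743, 0.1867, 0.3274, 0.2116], E[r] = 2.2446, γ^t·E[r] = 0.264069, running G = 5.874752
t=7: π = [0.2743, 0.1866, 0.3274, 0.2116], E[r] = 2.2446, γ^t·E[r] = 0.184850, running G = 6.059602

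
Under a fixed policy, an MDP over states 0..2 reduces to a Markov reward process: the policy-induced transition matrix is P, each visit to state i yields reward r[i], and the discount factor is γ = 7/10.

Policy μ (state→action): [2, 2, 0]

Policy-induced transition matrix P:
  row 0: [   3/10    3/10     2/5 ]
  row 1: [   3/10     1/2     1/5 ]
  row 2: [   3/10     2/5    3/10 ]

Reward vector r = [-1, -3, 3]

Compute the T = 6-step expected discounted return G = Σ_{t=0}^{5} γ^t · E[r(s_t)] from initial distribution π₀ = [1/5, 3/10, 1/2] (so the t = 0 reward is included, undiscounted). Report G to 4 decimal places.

t=0: π = [0.2000, 0.3000, 0.5000], E[r] = 0.4000, γ^t·E[r] = 0.400000, running G = 0.400000
t=1: π = [0.3000, 0.4100, 0.2900], E[r] = -0.6600, γ^t·E[r] = -0.462000, running G = -0.062000
t=2: π = [0.3000, 0.4110, 0.2890], E[r] = -0.6660, γ^t·E[r] = -0.326340, running G = -0.388340
t=3: π = [0.3000, 0.4111, 0.2889], E[r] = -0.6666, γ^t·E[r] = -0.228644, running G = -0.616984
t=4: π = [0.3000, 0.4111, 0.2889], E[r] = -0.6667, γ^t·E[r] = -0.160065, running G = -0.777049
t=5: π = [0.3000, 0.4111, 0.2889], E[r] = -0.6667, γ^t·E[r] = -0.112047, running G = -0.889095

G = -0.8891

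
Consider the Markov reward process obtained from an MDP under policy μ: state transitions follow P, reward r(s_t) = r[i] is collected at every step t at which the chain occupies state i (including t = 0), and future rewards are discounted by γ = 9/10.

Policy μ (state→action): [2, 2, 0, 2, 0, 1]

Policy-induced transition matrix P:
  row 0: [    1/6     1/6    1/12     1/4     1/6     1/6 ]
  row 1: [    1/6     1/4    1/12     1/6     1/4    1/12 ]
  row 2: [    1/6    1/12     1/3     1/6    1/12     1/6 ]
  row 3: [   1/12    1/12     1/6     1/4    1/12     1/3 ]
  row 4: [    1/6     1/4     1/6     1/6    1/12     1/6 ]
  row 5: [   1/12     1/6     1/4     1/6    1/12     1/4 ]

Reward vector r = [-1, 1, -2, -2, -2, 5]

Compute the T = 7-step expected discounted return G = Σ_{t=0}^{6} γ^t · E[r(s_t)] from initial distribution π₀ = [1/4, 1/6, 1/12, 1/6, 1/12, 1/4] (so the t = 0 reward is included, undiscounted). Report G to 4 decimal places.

G = 0.6344

t=0: π = [0.2500, 0.1667, 0.0833, 0.1667, 0.0833, 0.2500], E[r] = 0.5000, γ^t·E[r] = 0.500000, running G = 0.500000
t=1: π = [0.1319, 0.1667, 0.1667, 0.2014, 0.1319, 0.2014], E[r] = 0.0417, γ^t·E[r] = 0.037500, running G = 0.537500
t=2: π = [0.1331, 0.1609, 0.1863, 0.1944, 0.1221, 0.2031], E[r] = 0.0376, γ^t·E[r] = 0.030469, running G = 0.567969
t=3: π = [0.1335, 0.1585, 0.1902, 0.1940, 0.1212, 0.2026], E[r] = 0.0272, γ^t·E[r] = 0.019863, running G = 0.587832
t=4: π = [0.1336, 0.1580, 0.1909, 0.1940, 0.1209, 0.2027], E[r] = 0.0262, γ^t·E[r] = 0.017189, running G = 0.605021
t=5: π = [0.1336, 0.1578, 0.1911, 0.1940, 0.1208, 0.2027], E[r] = 0.0261, γ^t·E[r] = 0.015433, running G = 0.620454
t=6: π = [0.1336, 0.1578, 0.1911, 0.1940, 0.1208, 0.2027], E[r] = 0.0261, γ^t·E[r] = 0.013897, running G = 0.634351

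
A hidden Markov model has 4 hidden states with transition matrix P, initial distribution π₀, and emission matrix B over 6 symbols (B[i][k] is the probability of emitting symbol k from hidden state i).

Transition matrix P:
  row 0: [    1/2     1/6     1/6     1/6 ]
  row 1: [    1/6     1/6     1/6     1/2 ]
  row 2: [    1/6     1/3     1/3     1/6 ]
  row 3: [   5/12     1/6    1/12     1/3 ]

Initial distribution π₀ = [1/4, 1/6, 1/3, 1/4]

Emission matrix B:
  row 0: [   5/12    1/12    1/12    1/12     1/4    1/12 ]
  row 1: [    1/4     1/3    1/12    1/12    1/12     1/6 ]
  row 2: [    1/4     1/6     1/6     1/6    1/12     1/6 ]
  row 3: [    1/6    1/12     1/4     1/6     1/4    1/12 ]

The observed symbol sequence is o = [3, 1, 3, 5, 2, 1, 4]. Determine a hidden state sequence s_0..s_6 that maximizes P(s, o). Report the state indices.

path = [2, 1, 3, 1, 3, 1, 3]

t=0: δ = [2.083e-02, 1.389e-02, 5.556e-02, 4.167e-02]  (obs o_0=3)
t=1: δ = [1.447e-03, 6.173e-03, 3.086e-03, 1.157e-03]  ψ = [3, 2, 2, 3]  (obs o_1=1)
t=2: δ = [8.573e-05, 8.573e-05, 1.715e-04, 5.144e-04]  ψ = [1, 1, 1, 1]  (obs o_2=3)
t=3: δ = [1.786e-05, 1.429e-05, 9.526e-06, 1.429e-05]  ψ = [3, 3, 2, 3]  (obs o_3=5)
t=4: δ = [7.442e-07, 2.646e-07, 5.292e-07, 1.786e-06]  ψ = [0, 2, 2, 1]  (obs o_4=2)
t=5: δ = [6.202e-08, 9.923e-08, 2.940e-08, 4.961e-08]  ψ = [3, 3, 2, 3]  (obs o_5=1)
t=6: δ = [7.752e-09, 1.378e-09, 1.378e-09, 1.240e-08]  ψ = [0, 1, 1, 1]  (obs o_6=4)
backtrack: best end state = 3; path = [2, 1, 3, 1, 3, 1, 3]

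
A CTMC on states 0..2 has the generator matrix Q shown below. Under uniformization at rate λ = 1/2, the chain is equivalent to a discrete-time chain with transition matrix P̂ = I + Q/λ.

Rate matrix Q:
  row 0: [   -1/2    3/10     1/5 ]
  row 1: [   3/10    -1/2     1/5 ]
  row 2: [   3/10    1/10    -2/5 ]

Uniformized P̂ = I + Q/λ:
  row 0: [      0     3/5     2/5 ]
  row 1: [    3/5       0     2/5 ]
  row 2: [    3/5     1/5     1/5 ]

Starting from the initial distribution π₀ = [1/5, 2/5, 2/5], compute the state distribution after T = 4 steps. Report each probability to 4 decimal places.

π = [0.3523, 0.3142, 0.3334]

t=0: π = [0.2000, 0.4000, 0.4000]
t=1: π = [0.4800, 0.2000, 0.3200]
t=2: π = [0.3120, 0.3520, 0.3360]
t=3: π = [0.4128, 0.2544, 0.3328]
t=4: π = [0.3523, 0.3142, 0.3334]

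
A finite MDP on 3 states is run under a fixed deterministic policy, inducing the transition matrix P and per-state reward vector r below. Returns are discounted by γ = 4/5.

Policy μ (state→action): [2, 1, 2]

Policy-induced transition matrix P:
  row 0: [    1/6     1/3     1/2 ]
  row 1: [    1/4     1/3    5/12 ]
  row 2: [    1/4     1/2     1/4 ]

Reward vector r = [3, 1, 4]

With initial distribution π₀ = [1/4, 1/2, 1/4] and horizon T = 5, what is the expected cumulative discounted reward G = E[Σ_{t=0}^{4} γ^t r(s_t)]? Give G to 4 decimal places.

t=0: π = [0.2500, 0.5000, 0.2500], E[r] = 2.2500, γ^t·E[r] = 2.250000, running G = 2.250000
t=1: π = [0.2292, 0.3750, 0.3958], E[r] = 2.6458, γ^t·E[r] = 2.116667, running G = 4.366667
t=2: π = [0.2309, 0.3993, 0.3698], E[r] = 2.5712, γ^t·E[r] = 1.645556, running G = 6.012222
t=3: π = [0.2308, 0.3950, 0.3743], E[r] = 2.5843, γ^t·E[r] = 1.323185, running G = 7.335407
t=4: π = [0.2308, 0.3957, 0.3735], E[r] = 2.5821, γ^t·E[r] = 1.057625, running G = 8.393032

G = 8.3930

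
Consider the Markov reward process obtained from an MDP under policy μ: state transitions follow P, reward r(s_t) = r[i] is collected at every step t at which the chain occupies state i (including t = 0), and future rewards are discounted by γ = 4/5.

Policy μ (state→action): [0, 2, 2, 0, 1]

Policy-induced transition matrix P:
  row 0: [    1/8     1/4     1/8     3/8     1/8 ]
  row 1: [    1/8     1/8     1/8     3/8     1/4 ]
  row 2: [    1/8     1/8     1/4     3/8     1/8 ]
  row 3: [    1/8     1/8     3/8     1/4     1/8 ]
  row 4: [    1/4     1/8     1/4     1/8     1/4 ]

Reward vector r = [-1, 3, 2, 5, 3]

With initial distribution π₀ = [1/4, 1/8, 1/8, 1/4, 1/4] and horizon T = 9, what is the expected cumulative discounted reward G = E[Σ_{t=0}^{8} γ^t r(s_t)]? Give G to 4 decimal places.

t=0: π = [0.2500, 0.1250, 0.1250, 0.2500, 0.2500], E[r] = 2.3750, γ^t·E[r] = 2.375000, running G = 2.375000
t=1: π = [0.1563, 0.1563, 0.2344, 0.2813, 0.1719], E[r] = 2.7031, γ^t·E[r] = 2.162500, running G = 4.537500
t=2: π = [0.1465, 0.1445, 0.2461, 0.2969, 0.1660], E[r] = 2.7617, γ^t·E[r] = 1.767500, running G = 6.305000
t=3: π = [0.1458, 0.1433, 0.2507, 0.2964, 0.1638], E[r] = 2.7590, γ^t·E[r] = 1.412625, running G = 7.717625
t=4: π = [0.1455, 0.1432, 0.2509, 0.2970, 0.1634], E[r] = 2.7612, γ^t·E[r] = 1.130975, running G = 8.848600
t=5: π = [0.1454, 0.1432, 0.2510, 0.2970, 0.1633], E[r] = 2.7613, γ^t·E[r] = 0.904830, running G = 9.753430
t=6: π = [0.1454, 0.1432, 0.2511, 0.2970, 0.1633], E[r] = 2.7614, γ^t·E[r] = 0.723875, running G = 10.477305
t=7: π = [0.1454, 0.1432, 0.2511, 0.2970, 0.1633], E[r] = 2.7614, γ^t·E[r] = 0.579101, running G = 11.056406
t=8: π = [0.1454, 0.1432, 0.2511, 0.2970, 0.1633], E[r] = 2.7614, γ^t·E[r] = 0.463281, running G = 11.519688

G = 11.5197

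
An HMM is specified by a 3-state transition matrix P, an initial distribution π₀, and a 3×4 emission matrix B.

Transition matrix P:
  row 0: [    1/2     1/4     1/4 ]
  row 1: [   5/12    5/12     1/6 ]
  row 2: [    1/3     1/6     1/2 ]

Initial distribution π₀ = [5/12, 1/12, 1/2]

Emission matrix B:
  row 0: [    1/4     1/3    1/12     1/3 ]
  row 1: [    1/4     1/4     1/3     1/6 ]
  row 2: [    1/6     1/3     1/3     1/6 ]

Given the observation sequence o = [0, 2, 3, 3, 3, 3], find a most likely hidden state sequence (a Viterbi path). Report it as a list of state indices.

path = [2, 2, 0, 0, 0, 0]

t=0: δ = [1.042e-01, 2.083e-02, 8.333e-02]  (obs o_0=0)
t=1: δ = [4.340e-03, 8.681e-03, 1.389e-02]  ψ = [0, 0, 2]  (obs o_1=2)
t=2: δ = [1.543e-03, 6.028e-04, 1.157e-03]  ψ = [2, 1, 2]  (obs o_2=3)
t=3: δ = [2.572e-04, 6.430e-05, 9.645e-05]  ψ = [0, 0, 2]  (obs o_3=3)
t=4: δ = [4.287e-05, 1.072e-05, 1.072e-05]  ψ = [0, 0, 0]  (obs o_4=3)
t=5: δ = [7.144e-06, 1.786e-06, 1.786e-06]  ψ = [0, 0, 0]  (obs o_5=3)
backtrack: best end state = 0; path = [2, 2, 0, 0, 0, 0]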